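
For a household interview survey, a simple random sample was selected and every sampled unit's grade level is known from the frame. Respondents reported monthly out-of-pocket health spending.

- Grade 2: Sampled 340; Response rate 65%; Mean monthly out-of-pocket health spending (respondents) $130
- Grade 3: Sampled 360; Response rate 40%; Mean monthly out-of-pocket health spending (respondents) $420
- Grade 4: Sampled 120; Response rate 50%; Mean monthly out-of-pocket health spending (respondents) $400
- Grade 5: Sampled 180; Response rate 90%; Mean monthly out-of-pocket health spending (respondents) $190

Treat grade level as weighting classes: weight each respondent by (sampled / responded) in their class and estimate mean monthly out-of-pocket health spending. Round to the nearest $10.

Weighting each respondent by the inverse class response rate inflates each class back to its sampled size, so the class weight is n_sampled:
  Grade 2: 340 × 130 = 44,200
  Grade 3: 360 × 420 = 151,200
  Grade 4: 120 × 400 = 48,000
  Grade 5: 180 × 190 = 34,200
Adjusted estimate = 277,600 / 1,000 = 277.6 → $280.

$280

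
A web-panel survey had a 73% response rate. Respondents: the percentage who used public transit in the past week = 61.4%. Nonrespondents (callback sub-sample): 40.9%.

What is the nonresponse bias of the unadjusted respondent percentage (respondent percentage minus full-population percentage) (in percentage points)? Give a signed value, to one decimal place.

+5.5 percentage points

Nonresponse fraction = 1 − 0.73 = 0.27.
Bias = (nonresponse fraction) × (respondent percentage − nonrespondent percentage)
     = 0.27 × (61.4 − 40.9) = 0.27 × 20.5 = 5.535.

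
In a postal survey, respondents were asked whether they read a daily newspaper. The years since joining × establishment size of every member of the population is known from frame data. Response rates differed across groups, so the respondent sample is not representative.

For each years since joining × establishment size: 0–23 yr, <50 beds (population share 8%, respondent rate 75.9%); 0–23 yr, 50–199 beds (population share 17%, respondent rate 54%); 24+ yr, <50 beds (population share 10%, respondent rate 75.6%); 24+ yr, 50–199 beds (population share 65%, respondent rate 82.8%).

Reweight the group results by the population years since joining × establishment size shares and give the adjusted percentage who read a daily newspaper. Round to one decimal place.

76.6%

Weight each group's respondent value by its population share:
  0–23 yr, <50 beds: 0.08 × 75.9 = 6.072
  0–23 yr, 50–199 beds: 0.17 × 54 = 9.18
  24+ yr, <50 beds: 0.1 × 75.6 = 7.56
  24+ yr, 50–199 beds: 0.65 × 82.8 = 53.82
Post-stratified estimate = 76.632 → 76.6%.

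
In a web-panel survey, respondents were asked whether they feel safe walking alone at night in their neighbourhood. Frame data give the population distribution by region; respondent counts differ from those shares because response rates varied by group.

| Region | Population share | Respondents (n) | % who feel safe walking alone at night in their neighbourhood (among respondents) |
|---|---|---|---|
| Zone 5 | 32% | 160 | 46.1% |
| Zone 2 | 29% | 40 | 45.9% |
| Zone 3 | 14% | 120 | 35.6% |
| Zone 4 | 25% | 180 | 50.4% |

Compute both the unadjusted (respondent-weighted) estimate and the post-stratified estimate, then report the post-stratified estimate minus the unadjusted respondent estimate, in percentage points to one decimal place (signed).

Unadjusted (pooled respondent) estimate weights by respondent counts:
  (160/500)×46.1 + (40/500)×45.9 + (120/500)×35.6 + (180/500)×50.4 = 45.112%
Post-stratifying to population shares instead:
  0.32×46.1 + 0.29×45.9 + 0.14×35.6 + 0.25×50.4 = 45.647%
Difference = 45.647 − 45.112 = 0.535 pp.

+0.5 percentage points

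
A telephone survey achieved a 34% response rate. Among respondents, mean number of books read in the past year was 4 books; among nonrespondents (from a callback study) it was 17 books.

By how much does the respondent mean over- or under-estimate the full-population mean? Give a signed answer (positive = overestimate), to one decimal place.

-8.6

Nonresponse fraction = 1 − 0.34 = 0.66.
Bias = (nonresponse fraction) × (respondent mean − nonrespondent mean)
     = 0.66 × (4 − 17) = 0.66 × -13 = -8.58.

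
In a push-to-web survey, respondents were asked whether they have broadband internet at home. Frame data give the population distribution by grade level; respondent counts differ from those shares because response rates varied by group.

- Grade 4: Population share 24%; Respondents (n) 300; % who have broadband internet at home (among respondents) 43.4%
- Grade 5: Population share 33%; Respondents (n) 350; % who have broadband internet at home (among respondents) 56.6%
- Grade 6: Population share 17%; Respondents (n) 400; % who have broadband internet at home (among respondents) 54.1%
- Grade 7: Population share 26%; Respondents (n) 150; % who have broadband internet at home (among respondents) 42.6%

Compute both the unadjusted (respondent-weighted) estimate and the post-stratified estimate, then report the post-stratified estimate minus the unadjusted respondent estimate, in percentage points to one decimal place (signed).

-1.3 percentage points

Without adjustment, the pooled respondent share is:
  (300/1200)×43.4 + (350/1200)×56.6 + (400/1200)×54.1 + (150/1200)×42.6 = 50.7167%
Reweighting by population grade level shares:
  0.24×43.4 + 0.33×56.6 + 0.17×54.1 + 0.26×42.6 = 49.367%
Difference = 49.367 − 50.7167 = -1.3497 pp.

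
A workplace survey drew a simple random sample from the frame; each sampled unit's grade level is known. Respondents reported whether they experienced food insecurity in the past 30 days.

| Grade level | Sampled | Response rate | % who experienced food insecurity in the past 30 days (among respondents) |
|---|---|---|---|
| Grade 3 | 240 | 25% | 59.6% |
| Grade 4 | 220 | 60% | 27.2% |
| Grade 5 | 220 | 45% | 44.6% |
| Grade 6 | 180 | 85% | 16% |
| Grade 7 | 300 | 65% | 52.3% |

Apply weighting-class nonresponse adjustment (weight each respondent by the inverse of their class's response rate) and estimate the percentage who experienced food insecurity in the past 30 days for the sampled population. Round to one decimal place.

Inverse-response-rate weighting restores each class to its sampled count, so class totals weight by n_sampled:
  Grade 3: 240 × 59.6 = 14,304
  Grade 4: 220 × 27.2 = 5984
  Grade 5: 220 × 44.6 = 9812
  Grade 6: 180 × 16 = 2880
  Grade 7: 300 × 52.3 = 15,690
Adjusted estimate = 48,670 / 1,160 = 41.9569 → 42.0%.

42.0%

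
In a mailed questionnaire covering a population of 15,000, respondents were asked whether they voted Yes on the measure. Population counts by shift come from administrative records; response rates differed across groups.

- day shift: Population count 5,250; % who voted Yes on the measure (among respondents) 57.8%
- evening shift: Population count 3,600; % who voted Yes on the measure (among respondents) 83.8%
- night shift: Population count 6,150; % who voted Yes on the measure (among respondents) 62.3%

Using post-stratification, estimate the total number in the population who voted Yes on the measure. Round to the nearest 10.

Each cell contributes its population count × the respondent rate:
  day shift: 5,250 × 57.8% = 3034.5
  evening shift: 3,600 × 83.8% = 3016.8
  night shift: 6,150 × 62.3% = 3831.45
Estimated total = 9882.75 → 9,880.

9,880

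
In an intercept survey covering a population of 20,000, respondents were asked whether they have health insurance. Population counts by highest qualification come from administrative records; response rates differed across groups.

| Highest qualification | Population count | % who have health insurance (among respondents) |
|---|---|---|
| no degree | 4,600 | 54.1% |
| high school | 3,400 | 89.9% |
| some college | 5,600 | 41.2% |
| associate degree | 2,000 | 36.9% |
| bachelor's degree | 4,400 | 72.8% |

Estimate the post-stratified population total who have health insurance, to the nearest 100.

Estimated count per cell = population count × respondent percentage:
  no degree: 4,600 × 54.1% = 2488.6
  high school: 3,400 × 89.9% = 3056.6
  some college: 5,600 × 41.2% = 2307.2
  associate degree: 2,000 × 36.9% = 738
  bachelor's degree: 4,400 × 72.8% = 3203.2
Estimated total = 11793.6 → 11,800.

11,800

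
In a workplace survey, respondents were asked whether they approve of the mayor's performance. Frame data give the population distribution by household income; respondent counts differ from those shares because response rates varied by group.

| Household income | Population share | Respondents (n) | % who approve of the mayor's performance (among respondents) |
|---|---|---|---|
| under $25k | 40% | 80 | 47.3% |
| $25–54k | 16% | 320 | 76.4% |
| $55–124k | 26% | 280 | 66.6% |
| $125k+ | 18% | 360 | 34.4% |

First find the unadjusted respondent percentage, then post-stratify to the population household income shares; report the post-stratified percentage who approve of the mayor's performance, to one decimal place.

54.7%

Naive respondent-only estimate (weights = respondent counts):
  (80/1040)×47.3 + (320/1040)×76.4 + (280/1040)×66.6 + (360/1040)×34.4 = 56.9846%
Reweighting by population household income shares:
  0.4×47.3 + 0.16×76.4 + 0.26×66.6 + 0.18×34.4 = 54.652%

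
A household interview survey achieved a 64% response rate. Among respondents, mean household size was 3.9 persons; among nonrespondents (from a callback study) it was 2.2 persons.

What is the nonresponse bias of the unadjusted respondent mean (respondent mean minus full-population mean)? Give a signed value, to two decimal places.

+0.61

Nonresponse fraction = 1 − 0.64 = 0.36.
Bias = (nonresponse fraction) × (respondent mean − nonrespondent mean)
     = 0.36 × (3.9 − 2.2) = 0.36 × 1.7 = 0.612.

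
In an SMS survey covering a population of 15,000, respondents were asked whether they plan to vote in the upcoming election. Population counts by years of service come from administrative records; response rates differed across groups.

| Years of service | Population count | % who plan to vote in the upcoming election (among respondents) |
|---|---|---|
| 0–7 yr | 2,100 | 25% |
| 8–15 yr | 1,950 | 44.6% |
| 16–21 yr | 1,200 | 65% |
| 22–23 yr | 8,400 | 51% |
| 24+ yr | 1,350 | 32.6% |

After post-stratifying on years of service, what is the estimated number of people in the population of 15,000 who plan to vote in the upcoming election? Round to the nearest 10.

6,900

Apply each group's respondent rate to its population count:
  0–7 yr: 2,100 × 25% = 525
  8–15 yr: 1,950 × 44.6% = 869.7
  16–21 yr: 1,200 × 65% = 780
  22–23 yr: 8,400 × 51% = 4284
  24+ yr: 1,350 × 32.6% = 440.1
Estimated total = 6898.8 → 6,900.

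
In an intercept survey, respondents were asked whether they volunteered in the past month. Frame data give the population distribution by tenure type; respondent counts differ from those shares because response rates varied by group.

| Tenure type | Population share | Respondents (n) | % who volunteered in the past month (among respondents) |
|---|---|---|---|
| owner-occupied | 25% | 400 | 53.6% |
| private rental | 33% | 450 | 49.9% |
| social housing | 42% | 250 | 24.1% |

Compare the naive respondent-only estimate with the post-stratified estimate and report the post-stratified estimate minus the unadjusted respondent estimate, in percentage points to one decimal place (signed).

Without adjustment, the pooled respondent share is:
  (400/1100)×53.6 + (450/1100)×49.9 + (250/1100)×24.1 = 45.3818%
Post-stratified estimate weights by population shares:
  0.25×53.6 + 0.33×49.9 + 0.42×24.1 = 39.989%
Difference = 39.989 − 45.3818 = -5.3928 pp.

-5.4 percentage points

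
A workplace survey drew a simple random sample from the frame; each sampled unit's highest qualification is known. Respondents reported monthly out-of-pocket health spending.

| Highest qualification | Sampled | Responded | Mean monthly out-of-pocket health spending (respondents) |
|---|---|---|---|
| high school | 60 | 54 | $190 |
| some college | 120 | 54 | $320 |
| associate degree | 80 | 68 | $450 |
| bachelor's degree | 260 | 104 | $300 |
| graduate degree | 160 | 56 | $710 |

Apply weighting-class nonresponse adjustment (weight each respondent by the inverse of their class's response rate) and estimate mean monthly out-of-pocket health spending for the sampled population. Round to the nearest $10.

$410

Response rates by class: high school 54/60 = 90%, some college 54/120 = 45%, associate degree 68/80 = 85%, bachelor's degree 104/260 = 40%, graduate degree 56/160 = 35%.
Inverse-response-rate weighting restores each class to its sampled count, so class totals weight by n_sampled:
  high school: 60 × 190 = 11,400
  some college: 120 × 320 = 38,400
  associate degree: 80 × 450 = 36,000
  bachelor's degree: 260 × 300 = 78,000
  graduate degree: 160 × 710 = 113,600
Adjusted estimate = 277,400 / 680 = 407.941 → $410.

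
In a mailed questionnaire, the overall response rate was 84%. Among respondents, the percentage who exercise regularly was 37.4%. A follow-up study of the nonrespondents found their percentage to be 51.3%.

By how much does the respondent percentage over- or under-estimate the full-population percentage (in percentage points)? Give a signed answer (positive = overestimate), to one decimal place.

-2.2 percentage points

Nonresponse fraction = 1 − 0.84 = 0.16.
Bias = (nonresponse fraction) × (respondent percentage − nonrespondent percentage)
     = 0.16 × (37.4 − 51.3) = 0.16 × -13.9 = -2.224.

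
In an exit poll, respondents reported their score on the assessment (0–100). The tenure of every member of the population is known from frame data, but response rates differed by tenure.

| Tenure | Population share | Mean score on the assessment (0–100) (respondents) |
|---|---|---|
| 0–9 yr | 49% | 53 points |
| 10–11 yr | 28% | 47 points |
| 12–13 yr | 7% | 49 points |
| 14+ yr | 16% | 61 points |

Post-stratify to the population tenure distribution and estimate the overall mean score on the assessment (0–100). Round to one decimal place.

52.3

Weight each group's respondent value by its population share:
  0–9 yr: 0.49 × 53 = 25.97
  10–11 yr: 0.28 × 47 = 13.16
  12–13 yr: 0.07 × 49 = 3.43
  14+ yr: 0.16 × 61 = 9.76
Post-stratified estimate = 52.32 → 52.3.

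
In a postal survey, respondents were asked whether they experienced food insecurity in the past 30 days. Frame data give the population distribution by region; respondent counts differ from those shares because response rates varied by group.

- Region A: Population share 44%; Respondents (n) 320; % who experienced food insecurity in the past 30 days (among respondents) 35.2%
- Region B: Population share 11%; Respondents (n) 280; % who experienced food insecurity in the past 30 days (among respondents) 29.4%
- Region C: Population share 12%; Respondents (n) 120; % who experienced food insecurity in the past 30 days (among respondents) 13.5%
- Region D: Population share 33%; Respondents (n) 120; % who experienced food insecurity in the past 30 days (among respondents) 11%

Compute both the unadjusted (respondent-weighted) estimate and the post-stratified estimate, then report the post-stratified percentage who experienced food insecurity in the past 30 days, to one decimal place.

Without adjustment, the pooled respondent share is:
  (320/840)×35.2 + (280/840)×29.4 + (120/840)×13.5 + (120/840)×11 = 26.7095%
Post-stratified estimate weights by population shares:
  0.44×35.2 + 0.11×29.4 + 0.12×13.5 + 0.33×11 = 23.972%

24.0%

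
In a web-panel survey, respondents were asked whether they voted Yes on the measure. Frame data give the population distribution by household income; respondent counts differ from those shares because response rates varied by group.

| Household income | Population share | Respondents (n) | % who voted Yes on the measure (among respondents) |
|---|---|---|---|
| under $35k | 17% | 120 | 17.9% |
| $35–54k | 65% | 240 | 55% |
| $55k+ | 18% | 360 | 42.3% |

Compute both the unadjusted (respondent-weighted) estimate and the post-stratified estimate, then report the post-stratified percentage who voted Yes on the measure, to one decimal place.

46.4%

Without adjustment, the pooled respondent share is:
  (120/720)×17.9 + (240/720)×55 + (360/720)×42.3 = 42.4667%
Post-stratifying to population shares instead:
  0.17×17.9 + 0.65×55 + 0.18×42.3 = 46.407%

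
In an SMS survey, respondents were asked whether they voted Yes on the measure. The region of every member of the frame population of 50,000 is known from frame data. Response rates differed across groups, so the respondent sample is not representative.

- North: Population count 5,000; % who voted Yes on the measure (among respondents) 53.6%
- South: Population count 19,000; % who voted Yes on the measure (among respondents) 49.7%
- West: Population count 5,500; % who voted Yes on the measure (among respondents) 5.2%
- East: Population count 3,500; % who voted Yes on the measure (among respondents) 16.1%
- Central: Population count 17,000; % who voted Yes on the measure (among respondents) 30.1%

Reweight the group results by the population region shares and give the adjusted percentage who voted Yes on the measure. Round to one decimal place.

Post-stratification weights by population share, not respondent share:
  North: (5,000/50,000) × 53.6 = 5.36
  South: (19,000/50,000) × 49.7 = 18.886
  West: (5,500/50,000) × 5.2 = 0.572
  East: (3,500/50,000) × 16.1 = 1.127
  Central: (17,000/50,000) × 30.1 = 10.234
Post-stratified estimate = 36.179 → 36.2%.

36.2%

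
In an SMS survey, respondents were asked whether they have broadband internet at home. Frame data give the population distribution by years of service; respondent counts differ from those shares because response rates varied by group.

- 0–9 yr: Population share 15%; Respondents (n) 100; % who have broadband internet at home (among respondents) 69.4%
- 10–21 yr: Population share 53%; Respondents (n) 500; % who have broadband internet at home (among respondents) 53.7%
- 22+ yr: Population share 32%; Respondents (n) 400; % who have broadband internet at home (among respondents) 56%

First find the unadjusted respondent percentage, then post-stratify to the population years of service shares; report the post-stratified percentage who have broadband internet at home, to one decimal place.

Unadjusted (pooled respondent) estimate weights by respondent counts:
  (100/1000)×69.4 + (500/1000)×53.7 + (400/1000)×56 = 56.19%
Post-stratifying to population shares instead:
  0.15×69.4 + 0.53×53.7 + 0.32×56 = 56.791%

56.8%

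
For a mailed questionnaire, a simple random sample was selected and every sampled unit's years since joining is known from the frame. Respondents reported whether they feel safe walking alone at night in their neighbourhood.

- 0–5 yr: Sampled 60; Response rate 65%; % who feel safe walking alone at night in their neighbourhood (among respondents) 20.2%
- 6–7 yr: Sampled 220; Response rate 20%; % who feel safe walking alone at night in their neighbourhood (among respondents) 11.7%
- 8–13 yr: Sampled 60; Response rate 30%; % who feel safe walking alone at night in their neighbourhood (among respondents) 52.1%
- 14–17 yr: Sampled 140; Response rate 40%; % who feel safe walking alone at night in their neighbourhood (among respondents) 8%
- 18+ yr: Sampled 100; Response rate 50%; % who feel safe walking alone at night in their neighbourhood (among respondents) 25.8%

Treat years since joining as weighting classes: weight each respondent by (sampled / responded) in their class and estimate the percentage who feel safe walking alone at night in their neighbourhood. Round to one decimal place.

18.3%

Inverse-response-rate weighting restores each class to its sampled count, so class totals weight by n_sampled:
  0–5 yr: 60 × 20.2 = 1212
  6–7 yr: 220 × 11.7 = 2574
  8–13 yr: 60 × 52.1 = 3126
  14–17 yr: 140 × 8 = 1120
  18+ yr: 100 × 25.8 = 2580
Adjusted estimate = 10,612 / 580 = 18.2966 → 18.3%.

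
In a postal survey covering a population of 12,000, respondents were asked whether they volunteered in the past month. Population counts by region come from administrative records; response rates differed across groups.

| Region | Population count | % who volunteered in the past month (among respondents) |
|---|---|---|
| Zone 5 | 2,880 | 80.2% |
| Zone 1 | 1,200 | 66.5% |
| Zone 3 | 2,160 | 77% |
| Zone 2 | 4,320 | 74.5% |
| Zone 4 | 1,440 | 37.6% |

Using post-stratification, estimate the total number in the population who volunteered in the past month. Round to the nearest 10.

8,530

Apply each group's respondent rate to its population count:
  Zone 5: 2,880 × 80.2% = 2309.76
  Zone 1: 1,200 × 66.5% = 798
  Zone 3: 2,160 × 77% = 1663.2
  Zone 2: 4,320 × 74.5% = 3218.4
  Zone 4: 1,440 × 37.6% = 541.44
Estimated total = 8530.8 → 8,530.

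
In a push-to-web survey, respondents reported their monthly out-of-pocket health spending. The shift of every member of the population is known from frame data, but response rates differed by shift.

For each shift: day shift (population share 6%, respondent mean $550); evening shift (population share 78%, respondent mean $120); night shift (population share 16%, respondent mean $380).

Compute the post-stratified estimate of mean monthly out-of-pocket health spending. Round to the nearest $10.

Each cell contributes population-share × respondent value:
  day shift: 0.06 × 550 = 33
  evening shift: 0.78 × 120 = 93.6
  night shift: 0.16 × 380 = 60.8
Post-stratified estimate = 187.4 → $190.

$190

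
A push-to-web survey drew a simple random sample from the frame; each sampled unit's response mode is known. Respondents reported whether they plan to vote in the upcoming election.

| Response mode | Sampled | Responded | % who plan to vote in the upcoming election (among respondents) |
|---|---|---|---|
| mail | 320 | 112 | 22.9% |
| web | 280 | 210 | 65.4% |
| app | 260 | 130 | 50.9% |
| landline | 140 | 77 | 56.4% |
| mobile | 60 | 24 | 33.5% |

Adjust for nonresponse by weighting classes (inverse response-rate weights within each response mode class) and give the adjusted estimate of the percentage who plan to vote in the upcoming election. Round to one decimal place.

Class response rates: mail 112/320 = 35%, web 210/280 = 75%, app 130/260 = 50%, landline 77/140 = 55%, mobile 24/60 = 40%.
Each respondent's weight = sampled/responded in their class; summing within a class gives n_sampled, so:
  mail: 320 × 22.9 = 7328
  web: 280 × 65.4 = 18,312
  app: 260 × 50.9 = 13,234
  landline: 140 × 56.4 = 7896
  mobile: 60 × 33.5 = 2010
Adjusted estimate = 48,780 / 1,060 = 46.0189 → 46.0%.

46.0%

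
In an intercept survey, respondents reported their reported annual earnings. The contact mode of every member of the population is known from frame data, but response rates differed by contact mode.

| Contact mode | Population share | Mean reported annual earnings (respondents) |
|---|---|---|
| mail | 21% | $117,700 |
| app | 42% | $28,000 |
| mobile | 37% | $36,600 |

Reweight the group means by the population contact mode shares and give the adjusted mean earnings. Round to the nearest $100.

Post-stratification weights by population share, not respondent share:
  mail: 0.21 × 117,700 = 24,717
  app: 0.42 × 28,000 = 11,760
  mobile: 0.37 × 36,600 = 13,542
Post-stratified estimate = 50,019 → $50,000.

$50,000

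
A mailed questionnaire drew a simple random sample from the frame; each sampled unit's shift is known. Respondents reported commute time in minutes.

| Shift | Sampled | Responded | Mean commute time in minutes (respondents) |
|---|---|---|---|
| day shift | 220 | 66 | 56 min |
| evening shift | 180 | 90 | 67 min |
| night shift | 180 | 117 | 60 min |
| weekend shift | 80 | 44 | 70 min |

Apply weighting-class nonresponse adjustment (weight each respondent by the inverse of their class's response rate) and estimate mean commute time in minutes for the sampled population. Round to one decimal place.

Response rates by class: day shift 66/220 = 30%, evening shift 90/180 = 50%, night shift 117/180 = 65%, weekend shift 44/80 = 55%.
With weight = n_sampled/n_responded per class, the weighted class total is n_sampled:
  day shift: 220 × 56 = 12,320
  evening shift: 180 × 67 = 12,060
  night shift: 180 × 60 = 10,800
  weekend shift: 80 × 70 = 5600
Adjusted estimate = 40,780 / 660 = 61.7879 → 61.8.

61.8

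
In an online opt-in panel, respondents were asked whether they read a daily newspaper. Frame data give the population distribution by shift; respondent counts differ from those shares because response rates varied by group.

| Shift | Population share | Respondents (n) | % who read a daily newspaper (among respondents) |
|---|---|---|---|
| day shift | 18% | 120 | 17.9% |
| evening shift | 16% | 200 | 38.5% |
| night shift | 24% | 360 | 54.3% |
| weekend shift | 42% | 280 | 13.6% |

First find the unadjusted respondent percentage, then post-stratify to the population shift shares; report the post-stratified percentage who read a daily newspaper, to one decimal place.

28.1%

Naive respondent-only estimate (weights = respondent counts):
  (120/960)×17.9 + (200/960)×38.5 + (360/960)×54.3 + (280/960)×13.6 = 34.5875%
Reweighting by population shift shares:
  0.18×17.9 + 0.16×38.5 + 0.24×54.3 + 0.42×13.6 = 28.126%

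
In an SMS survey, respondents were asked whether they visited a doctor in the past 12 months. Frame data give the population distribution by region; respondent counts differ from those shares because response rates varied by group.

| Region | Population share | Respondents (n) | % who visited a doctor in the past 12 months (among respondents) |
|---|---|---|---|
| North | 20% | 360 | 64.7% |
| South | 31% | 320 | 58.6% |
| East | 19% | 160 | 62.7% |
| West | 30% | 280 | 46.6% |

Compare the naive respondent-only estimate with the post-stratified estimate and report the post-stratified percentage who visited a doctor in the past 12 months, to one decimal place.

Unadjusted (pooled respondent) estimate weights by respondent counts:
  (360/1120)×64.7 + (320/1120)×58.6 + (160/1120)×62.7 + (280/1120)×46.6 = 58.1464%
Reweighting by population region shares:
  0.2×64.7 + 0.31×58.6 + 0.19×62.7 + 0.3×46.6 = 56.999%

57.0%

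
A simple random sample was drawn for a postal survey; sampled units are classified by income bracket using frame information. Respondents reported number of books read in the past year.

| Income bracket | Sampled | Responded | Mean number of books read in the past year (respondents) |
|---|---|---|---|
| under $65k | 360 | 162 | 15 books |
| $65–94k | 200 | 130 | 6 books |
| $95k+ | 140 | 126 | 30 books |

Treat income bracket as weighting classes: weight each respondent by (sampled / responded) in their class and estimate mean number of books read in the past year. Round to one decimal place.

Class response rates: under $65k 162/360 = 45%, $65–94k 130/200 = 65%, $95k+ 126/140 = 90%.
Weighting each respondent by the inverse class response rate inflates each class back to its sampled size, so the class weight is n_sampled:
  under $65k: 360 × 15 = 5400
  $65–94k: 200 × 6 = 1200
  $95k+: 140 × 30 = 4200
Adjusted estimate = 10,800 / 700 = 15.4286 → 15.4.

15.4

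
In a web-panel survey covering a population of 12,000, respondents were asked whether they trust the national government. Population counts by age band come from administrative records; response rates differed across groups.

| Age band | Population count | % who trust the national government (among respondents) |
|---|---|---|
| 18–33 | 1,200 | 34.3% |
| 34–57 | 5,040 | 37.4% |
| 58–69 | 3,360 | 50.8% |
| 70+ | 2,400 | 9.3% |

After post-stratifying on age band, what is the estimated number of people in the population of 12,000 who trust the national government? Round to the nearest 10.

Each cell contributes its population count × the respondent rate:
  18–33: 1,200 × 34.3% = 411.6
  34–57: 5,040 × 37.4% = 1884.96
  58–69: 3,360 × 50.8% = 1706.88
  70+: 2,400 × 9.3% = 223.2
Estimated total = 4226.64 → 4,230.

4,230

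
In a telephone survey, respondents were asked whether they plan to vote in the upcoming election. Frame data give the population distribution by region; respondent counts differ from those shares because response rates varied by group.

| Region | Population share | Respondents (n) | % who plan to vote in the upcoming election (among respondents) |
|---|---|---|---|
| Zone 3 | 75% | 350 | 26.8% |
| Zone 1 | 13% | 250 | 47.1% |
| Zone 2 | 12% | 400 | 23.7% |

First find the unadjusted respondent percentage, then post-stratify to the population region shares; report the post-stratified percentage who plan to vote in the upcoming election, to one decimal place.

29.1%

Without adjustment, the pooled respondent share is:
  (350/1000)×26.8 + (250/1000)×47.1 + (400/1000)×23.7 = 30.635%
Post-stratified estimate weights by population shares:
  0.75×26.8 + 0.13×47.1 + 0.12×23.7 = 29.067%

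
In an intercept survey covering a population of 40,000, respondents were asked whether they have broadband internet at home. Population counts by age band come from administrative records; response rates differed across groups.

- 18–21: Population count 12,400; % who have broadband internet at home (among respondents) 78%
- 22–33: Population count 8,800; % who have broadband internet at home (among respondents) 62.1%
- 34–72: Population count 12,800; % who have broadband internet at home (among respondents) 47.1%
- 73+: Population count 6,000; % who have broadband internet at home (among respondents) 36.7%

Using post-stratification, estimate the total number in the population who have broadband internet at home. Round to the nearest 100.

23,400

Estimated count per cell = population count × respondent percentage:
  18–21: 12,400 × 78% = 9672
  22–33: 8,800 × 62.1% = 5464.8
  34–72: 12,800 × 47.1% = 6028.8
  73+: 6,000 × 36.7% = 2202
Estimated total = 23367.6 → 23,400.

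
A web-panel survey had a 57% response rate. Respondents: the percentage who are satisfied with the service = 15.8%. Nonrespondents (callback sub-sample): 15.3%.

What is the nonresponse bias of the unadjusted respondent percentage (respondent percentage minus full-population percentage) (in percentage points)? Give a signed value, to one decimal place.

+0.2 percentage points

Nonresponse fraction = 1 − 0.57 = 0.43.
Bias = (nonresponse fraction) × (respondent percentage − nonrespondent percentage)
     = 0.43 × (15.8 − 15.3) = 0.43 × 0.5 = 0.215.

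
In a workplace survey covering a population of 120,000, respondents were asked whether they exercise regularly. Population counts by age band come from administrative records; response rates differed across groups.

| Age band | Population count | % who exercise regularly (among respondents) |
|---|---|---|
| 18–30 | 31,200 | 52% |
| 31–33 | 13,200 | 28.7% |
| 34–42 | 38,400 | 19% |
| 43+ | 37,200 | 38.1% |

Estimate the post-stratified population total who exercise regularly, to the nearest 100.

Apply each group's respondent rate to its population count:
  18–30: 31,200 × 52% = 16,224
  31–33: 13,200 × 28.7% = 3788.4
  34–42: 38,400 × 19% = 7296
  43+: 37,200 × 38.1% = 14173.2
Estimated total = 41481.6 → 41,500.

41,500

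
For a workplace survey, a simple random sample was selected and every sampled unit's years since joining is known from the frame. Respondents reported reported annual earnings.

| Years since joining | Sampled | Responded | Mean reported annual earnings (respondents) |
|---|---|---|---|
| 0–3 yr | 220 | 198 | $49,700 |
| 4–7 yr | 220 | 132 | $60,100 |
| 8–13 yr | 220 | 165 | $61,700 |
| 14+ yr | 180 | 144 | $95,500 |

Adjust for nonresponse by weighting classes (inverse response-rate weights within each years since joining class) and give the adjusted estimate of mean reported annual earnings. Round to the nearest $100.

Response rates by class: 0–3 yr 198/220 = 90%, 4–7 yr 132/220 = 60%, 8–13 yr 165/220 = 75%, 14+ yr 144/180 = 80%.
Inverse-response-rate weighting restores each class to its sampled count, so class totals weight by n_sampled:
  0–3 yr: 220 × 49,700 = 10,934,000
  4–7 yr: 220 × 60,100 = 13,222,000
  8–13 yr: 220 × 61,700 = 13,574,000
  14+ yr: 180 × 95,500 = 17,190,000
Adjusted estimate = 54,920,000 / 840 = 65381 → $65,400.

$65,400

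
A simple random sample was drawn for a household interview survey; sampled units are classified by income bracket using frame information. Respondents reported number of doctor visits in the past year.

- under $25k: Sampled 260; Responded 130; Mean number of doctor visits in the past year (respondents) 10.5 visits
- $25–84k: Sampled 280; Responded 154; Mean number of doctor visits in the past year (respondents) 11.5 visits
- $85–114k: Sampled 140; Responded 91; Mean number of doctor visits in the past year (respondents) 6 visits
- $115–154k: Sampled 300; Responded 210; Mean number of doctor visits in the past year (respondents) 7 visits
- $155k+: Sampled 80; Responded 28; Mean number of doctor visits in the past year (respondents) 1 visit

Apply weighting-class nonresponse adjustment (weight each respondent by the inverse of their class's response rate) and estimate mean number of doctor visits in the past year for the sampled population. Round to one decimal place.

Response rates by class: under $25k 130/260 = 50%, $25–84k 154/280 = 55%, $85–114k 91/140 = 65%, $115–154k 210/300 = 70%, $155k+ 28/80 = 35%.
Each respondent's weight = sampled/responded in their class; summing within a class gives n_sampled, so:
  under $25k: 260 × 10.5 = 2730
  $25–84k: 280 × 11.5 = 3220
  $85–114k: 140 × 6 = 840
  $115–154k: 300 × 7 = 2100
  $155k+: 80 × 1 = 80
Adjusted estimate = 8970 / 1,060 = 8.46226 → 8.5.

8.5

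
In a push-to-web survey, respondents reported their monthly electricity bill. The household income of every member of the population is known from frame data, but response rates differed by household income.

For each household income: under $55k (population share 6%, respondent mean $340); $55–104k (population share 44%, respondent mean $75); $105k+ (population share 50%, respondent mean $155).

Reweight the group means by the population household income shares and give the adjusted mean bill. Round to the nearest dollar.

Weight each group's respondent value by its population share:
  under $55k: 0.06 × 340 = 20.4
  $55–104k: 0.44 × 75 = 33
  $105k+: 0.5 × 155 = 77.5
Post-stratified estimate = 130.9 → $131.

$131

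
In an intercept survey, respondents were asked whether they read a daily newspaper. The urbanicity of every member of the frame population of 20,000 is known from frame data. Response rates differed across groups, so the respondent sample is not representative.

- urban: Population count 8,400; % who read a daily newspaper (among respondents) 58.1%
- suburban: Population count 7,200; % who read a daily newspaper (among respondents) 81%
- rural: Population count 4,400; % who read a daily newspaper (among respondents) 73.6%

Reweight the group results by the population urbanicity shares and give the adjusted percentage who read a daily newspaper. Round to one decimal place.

69.8%

Post-stratification weights by population share, not respondent share:
  urban: (8,400/20,000) × 58.1 = 24.402
  suburban: (7,200/20,000) × 81 = 29.16
  rural: (4,400/20,000) × 73.6 = 16.192
Post-stratified estimate = 69.754 → 69.8%.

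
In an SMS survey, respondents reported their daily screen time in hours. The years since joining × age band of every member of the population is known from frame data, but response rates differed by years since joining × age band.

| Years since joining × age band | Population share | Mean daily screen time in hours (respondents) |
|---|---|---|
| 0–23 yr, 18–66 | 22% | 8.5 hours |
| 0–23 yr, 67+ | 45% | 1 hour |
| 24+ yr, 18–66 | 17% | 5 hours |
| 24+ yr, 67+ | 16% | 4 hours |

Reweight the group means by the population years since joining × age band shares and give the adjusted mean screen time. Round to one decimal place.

Post-stratification weights by population share, not respondent share:
  0–23 yr, 18–66: 0.22 × 8.5 = 1.87
  0–23 yr, 67+: 0.45 × 1 = 0.45
  24+ yr, 18–66: 0.17 × 5 = 0.85
  24+ yr, 67+: 0.16 × 4 = 0.64
Post-stratified estimate = 3.81 → 3.8.

3.8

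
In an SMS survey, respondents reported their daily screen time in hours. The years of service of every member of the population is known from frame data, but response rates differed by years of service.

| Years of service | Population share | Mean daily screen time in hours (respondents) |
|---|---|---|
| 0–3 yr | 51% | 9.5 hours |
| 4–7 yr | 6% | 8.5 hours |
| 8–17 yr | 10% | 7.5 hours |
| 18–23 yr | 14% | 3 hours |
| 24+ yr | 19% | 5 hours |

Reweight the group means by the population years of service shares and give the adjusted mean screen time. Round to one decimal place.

Post-stratification weights by population share, not respondent share:
  0–3 yr: 0.51 × 9.5 = 4.845
  4–7 yr: 0.06 × 8.5 = 0.51
  8–17 yr: 0.1 × 7.5 = 0.75
  18–23 yr: 0.14 × 3 = 0.42
  24+ yr: 0.19 × 5 = 0.95
Post-stratified estimate = 7.475 → 7.5.

7.5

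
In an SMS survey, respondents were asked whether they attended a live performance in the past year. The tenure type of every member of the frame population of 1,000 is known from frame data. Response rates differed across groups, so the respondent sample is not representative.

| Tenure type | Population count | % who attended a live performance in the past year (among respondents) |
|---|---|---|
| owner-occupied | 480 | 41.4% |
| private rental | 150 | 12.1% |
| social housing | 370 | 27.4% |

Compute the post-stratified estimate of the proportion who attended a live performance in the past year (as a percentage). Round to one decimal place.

Each cell contributes population-share × respondent value:
  owner-occupied: (480/1,000) × 41.4 = 19.872
  private rental: (150/1,000) × 12.1 = 1.815
  social housing: (370/1,000) × 27.4 = 10.138
Post-stratified estimate = 31.825 → 31.8%.

31.8%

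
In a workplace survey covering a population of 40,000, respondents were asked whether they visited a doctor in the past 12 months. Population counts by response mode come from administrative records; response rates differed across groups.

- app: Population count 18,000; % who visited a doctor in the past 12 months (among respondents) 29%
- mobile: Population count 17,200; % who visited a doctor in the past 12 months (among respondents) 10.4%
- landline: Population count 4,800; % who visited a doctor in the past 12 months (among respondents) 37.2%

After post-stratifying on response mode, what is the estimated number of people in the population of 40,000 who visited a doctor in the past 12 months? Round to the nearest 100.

Estimated count per cell = population count × respondent percentage:
  app: 18,000 × 29% = 5220
  mobile: 17,200 × 10.4% = 1788.8
  landline: 4,800 × 37.2% = 1785.6
Estimated total = 8794.4 → 8,800.

8,800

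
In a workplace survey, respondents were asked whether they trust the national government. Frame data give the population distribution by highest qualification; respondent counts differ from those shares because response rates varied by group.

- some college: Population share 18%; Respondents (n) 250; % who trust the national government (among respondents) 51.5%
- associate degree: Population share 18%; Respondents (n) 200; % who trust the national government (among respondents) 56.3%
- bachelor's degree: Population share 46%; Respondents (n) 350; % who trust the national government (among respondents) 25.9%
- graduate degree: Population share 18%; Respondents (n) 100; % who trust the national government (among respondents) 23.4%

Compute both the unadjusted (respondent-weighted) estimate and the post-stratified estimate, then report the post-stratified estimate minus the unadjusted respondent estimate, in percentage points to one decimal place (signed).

-4.0 percentage points

Unadjusted (pooled respondent) estimate weights by respondent counts:
  (250/900)×51.5 + (200/900)×56.3 + (350/900)×25.9 + (100/900)×23.4 = 39.4889%
Post-stratified estimate weights by population shares:
  0.18×51.5 + 0.18×56.3 + 0.46×25.9 + 0.18×23.4 = 35.53%
Difference = 35.53 − 39.4889 = -3.9589 pp.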